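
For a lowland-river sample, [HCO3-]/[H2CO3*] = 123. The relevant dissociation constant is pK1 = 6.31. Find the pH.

pH = 8.40

From K1 = [H⁺][HCO3-]/[H2CO3*]:  pH = pK1 + log₁₀([HCO3-]/[H2CO3*])
log₁₀(123) = +2.090
pH = 6.31 + (+2.090) = 8.40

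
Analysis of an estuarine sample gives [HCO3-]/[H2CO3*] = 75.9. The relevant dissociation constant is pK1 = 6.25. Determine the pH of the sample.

pH = 8.13

From K1 = [H⁺][HCO3-]/[H2CO3*]:  pH = pK1 + log₁₀([HCO3-]/[H2CO3*])
log₁₀(75.9) = +1.880
pH = 6.25 + (+1.880) = 8.13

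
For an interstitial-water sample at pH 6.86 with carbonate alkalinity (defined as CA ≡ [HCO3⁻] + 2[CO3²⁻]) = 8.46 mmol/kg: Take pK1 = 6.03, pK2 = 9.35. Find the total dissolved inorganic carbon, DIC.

DIC = 9.68 mmol/kg

CA = [HCO3⁻] + 2[CO3²⁻] = (α₁ + 2α₂)·DIC
At pH 6.86: [H⁺]/K1 = 10^-0.83 = 0.14791, K2/[H⁺] = 10^-2.49 = 0.0032359
α₁ = 1/(1 + 0.14791 + 0.0032359) = 1/1.1511 = 0.8687; α₂ = α₁·K2/[H⁺] = 0.002811
α₁ + 2α₂ = 0.8743
DIC = CA / (α₁ + 2α₂) = 8.46 / 0.8743 = 9.68 mmol/kg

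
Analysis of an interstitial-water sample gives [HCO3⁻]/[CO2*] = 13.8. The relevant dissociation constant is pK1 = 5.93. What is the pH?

From K1 = [H⁺][HCO3⁻]/[CO2*]:  pH = pK1 + log₁₀([HCO3⁻]/[CO2*])
log₁₀(13.8) = +1.140
pH = 5.93 + (+1.140) = 7.07

pH = 7.07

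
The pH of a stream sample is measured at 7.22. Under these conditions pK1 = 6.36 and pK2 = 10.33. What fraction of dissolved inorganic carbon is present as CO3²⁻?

α₂ = 0.000682

α₂ = 1 / (1 + [H⁺]/K2 + [H⁺]²/(K1K2)) = 1 / (1 + 10^+3.11 + 10^+2.25)
   = 1 / (1 + 1288.2 + 177.83) = 1/1467.1 = 0.0006816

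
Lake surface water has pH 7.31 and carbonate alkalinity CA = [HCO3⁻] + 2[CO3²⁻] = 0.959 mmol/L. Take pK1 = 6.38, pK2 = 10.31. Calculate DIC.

DIC = 1.07 mmol/L

CA = [HCO3⁻] + 2[CO3²⁻] = (α₁ + 2α₂)·DIC
At pH 7.31: [H⁺]/K1 = 10^-0.93 = 0.11749, K2/[H⁺] = 10^-3.00 = 0.0010000
α₁ = 1/(1 + 0.11749 + 0.0010000) = 1/1.1185 = 0.8941; α₂ = α₁·K2/[H⁺] = 0.0008941
α₁ + 2α₂ = 0.8959
DIC = CA / (α₁ + 2α₂) = 0.959 / 0.8959 = 1.07 mmol/L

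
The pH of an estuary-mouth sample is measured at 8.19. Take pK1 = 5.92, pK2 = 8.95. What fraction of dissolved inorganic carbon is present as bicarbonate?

α₁ = 1 / (1 + [H⁺]/K1 + K2/[H⁺]) = 1 / (1 + 10^-2.27 + 10^-0.76)
   = 1 / (1 + 0.0053703 + 0.17378) = 1/1.1792 = 0.8481

α₁ = 0.848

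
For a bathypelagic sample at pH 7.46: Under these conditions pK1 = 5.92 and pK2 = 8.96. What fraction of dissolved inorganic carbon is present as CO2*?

α₀ = 1 / (1 + K1/[H⁺] + K1K2/[H⁺]²) = 1 / (1 + 10^+1.54 + 10^+0.04)
   = 1 / (1 + 34.674 + 1.0965) = 1/36.770 = 0.02720

α₀ = 0.0272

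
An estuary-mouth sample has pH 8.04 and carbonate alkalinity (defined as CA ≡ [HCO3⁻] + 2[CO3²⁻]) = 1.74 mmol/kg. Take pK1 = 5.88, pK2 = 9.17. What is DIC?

CA = [HCO3⁻] + 2[CO3²⁻] = (α₁ + 2α₂)·DIC
At pH 8.04: [H⁺]/K1 = 10^-2.16 = 0.0069183, K2/[H⁺] = 10^-1.13 = 0.074131
α₁ = 1/(1 + 0.0069183 + 0.074131) = 1/1.0810 = 0.9250; α₂ = α₁·K2/[H⁺] = 0.06857
α₁ + 2α₂ = 1.0622
DIC = CA / (α₁ + 2α₂) = 1.74 / 1.0622 = 1.64 mmol/kg

DIC = 1.64 mmol/kg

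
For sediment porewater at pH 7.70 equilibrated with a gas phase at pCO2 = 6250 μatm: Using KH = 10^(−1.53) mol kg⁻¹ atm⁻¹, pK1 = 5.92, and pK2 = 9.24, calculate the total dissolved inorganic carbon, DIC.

DIC = 11.6 mmol/kg

[CO2*] = KH · pCO2 = 10^(−1.53) × 6250×10^-6 = 1.845×10^-4 mol/kg
α₀ = 1/(1 + K1/[H⁺] + K1K2/[H⁺]²) = 1/(1 + 10^+1.78 + 10^+0.24) = 0.01587
DIC = [CO2*]/α₀ = 1.845×10^-4 / 0.01587 = 11.6 mmol/kg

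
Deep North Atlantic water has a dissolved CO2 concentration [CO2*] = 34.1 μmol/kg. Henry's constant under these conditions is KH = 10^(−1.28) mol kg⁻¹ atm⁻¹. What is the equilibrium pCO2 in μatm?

KH = 10^(−1.28) = 5.248×10^-2 mol kg⁻¹ atm⁻¹
pCO2 = [CO2*]/KH = 34.1×10^-6 / 5.248×10^-2 = 6.50×10^-4 atm = 650 μatm

pCO2 = 650 μatm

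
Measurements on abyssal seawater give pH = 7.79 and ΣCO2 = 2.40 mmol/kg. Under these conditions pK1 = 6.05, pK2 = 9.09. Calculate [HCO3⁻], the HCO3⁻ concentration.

[HCO3⁻] = 2.25 mmol/kg

α₁ = 1 / (1 + [H⁺]/K1 + K2/[H⁺]) = 1 / (1 + 10^-1.74 + 10^-1.30)
   = 1 / (1 + 0.018197 + 0.050119) = 1/1.0683 = 0.9361
[HCO3⁻] = α₁ × DIC = 0.9361 × 2.40 = 2.25 mmol/kg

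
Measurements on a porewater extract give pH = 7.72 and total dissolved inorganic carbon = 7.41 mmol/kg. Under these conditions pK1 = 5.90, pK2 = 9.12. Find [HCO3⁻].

[HCO3⁻] = 7.02 mmol/kg

α₁ = 1 / (1 + [H⁺]/K1 + K2/[H⁺]) = 1 / (1 + 10^-1.82 + 10^-1.40)
   = 1 / (1 + 0.015136 + 0.039811) = 1/1.0549 = 0.9479
[HCO3⁻] = α₁ × DIC = 0.9479 × 7.41 = 7.02 mmol/kg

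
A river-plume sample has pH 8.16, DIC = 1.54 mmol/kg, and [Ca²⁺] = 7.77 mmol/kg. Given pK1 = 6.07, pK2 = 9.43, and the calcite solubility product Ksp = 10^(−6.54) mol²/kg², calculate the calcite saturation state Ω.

α₂ = 1 / (1 + [H⁺]/K2 + [H⁺]²/(K1K2)) = 1 / (1 + 10^+1.27 + 10^-0.82)
   = 1 / (1 + 18.621 + 0.15136) = 1/19.772 = 0.05058
[CO3²⁻] = α₂ × DIC = 0.05058 × 1.54 = 0.07789 mmol/kg
Ksp = 10^(−6.54) = 2.884×10^-7
Ω = [Ca²⁺][CO3²⁻]/Ksp = (7.77×10^-3)(7.789×10^-5) / 2.884×10^-7 = 2.10

Ω = 2.10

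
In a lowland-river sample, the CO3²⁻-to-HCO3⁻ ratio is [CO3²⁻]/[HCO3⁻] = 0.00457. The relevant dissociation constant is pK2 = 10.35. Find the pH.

From K2 = [H⁺][CO3²⁻]/[HCO3⁻]:  pH = pK2 + log₁₀([CO3²⁻]/[HCO3⁻])
log₁₀(0.00457) = -2.340
pH = 10.35 + (-2.340) = 8.01

pH = 8.01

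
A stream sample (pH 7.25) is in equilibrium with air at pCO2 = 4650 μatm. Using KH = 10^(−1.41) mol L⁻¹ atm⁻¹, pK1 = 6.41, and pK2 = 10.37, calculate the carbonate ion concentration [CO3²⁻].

[CO2*] = KH · pCO2 = 10^(−1.41) × 4650×10^-6 = 1.809×10^-4 mol/L
α₀ = 1/(1 + K1/[H⁺] + K1K2/[H⁺]²) = 1/(1 + 10^+0.84 + 10^-2.28) = 0.1262
DIC = [CO2*]/α₀ = 1.809×10^-4 / 0.1262 = 1.433 mmol/L
[CO3²⁻] = α₂·DIC; α₂ = 0.0006623, so [CO3²⁻] = 0.0006623 × 1.433 = 0.000949 mmol/L = 0.949 μmol/L

[CO3²⁻] = 0.949 μmol/L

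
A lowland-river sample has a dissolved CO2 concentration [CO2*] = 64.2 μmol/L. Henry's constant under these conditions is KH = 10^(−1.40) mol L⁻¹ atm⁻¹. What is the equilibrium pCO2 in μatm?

KH = 10^(−1.40) = 3.981×10^-2 mol L⁻¹ atm⁻¹
pCO2 = [CO2*]/KH = 64.2×10^-6 / 3.981×10^-2 = 1.61×10^-3 atm = 1610 μatm

pCO2 = 1610 μatm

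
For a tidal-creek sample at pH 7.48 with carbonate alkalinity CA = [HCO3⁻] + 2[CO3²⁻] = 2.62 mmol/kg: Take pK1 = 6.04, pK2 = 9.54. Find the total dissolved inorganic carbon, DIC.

DIC = 2.69 mmol/kg

CA = [HCO3⁻] + 2[CO3²⁻] = (α₁ + 2α₂)·DIC
At pH 7.48: [H⁺]/K1 = 10^-1.44 = 0.036308, K2/[H⁺] = 10^-2.06 = 0.0087096
α₁ = 1/(1 + 0.036308 + 0.0087096) = 1/1.0450 = 0.9569; α₂ = α₁·K2/[H⁺] = 0.008334
α₁ + 2α₂ = 0.9736
DIC = CA / (α₁ + 2α₂) = 2.62 / 0.9736 = 2.69 mmol/kg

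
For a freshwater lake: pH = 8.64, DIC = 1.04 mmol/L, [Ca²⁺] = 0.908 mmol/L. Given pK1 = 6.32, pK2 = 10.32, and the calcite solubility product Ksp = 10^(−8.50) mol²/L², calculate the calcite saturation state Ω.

Ω = 6.08

α₂ = 1 / (1 + [H⁺]/K2 + [H⁺]²/(K1K2)) = 1 / (1 + 10^+1.68 + 10^-0.64)
   = 1 / (1 + 47.863 + 0.22909) = 1/49.092 = 0.02037
[CO3²⁻] = α₂ × DIC = 0.02037 × 1.04 = 0.02118 mmol/L
Ksp = 10^(−8.50) = 3.162×10^-9
Ω = [Ca²⁺][CO3²⁻]/Ksp = (0.908×10^-3)(2.118×10^-5) / 3.162×10^-9 = 6.08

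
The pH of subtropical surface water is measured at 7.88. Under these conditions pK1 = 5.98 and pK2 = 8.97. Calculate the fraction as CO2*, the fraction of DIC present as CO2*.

α₀ = 0.0115

α₀ = 1 / (1 + K1/[H⁺] + K1K2/[H⁺]²) = 1 / (1 + 10^+1.90 + 10^+0.81)
   = 1 / (1 + 79.433 + 6.4565) = 1/86.889 = 0.01151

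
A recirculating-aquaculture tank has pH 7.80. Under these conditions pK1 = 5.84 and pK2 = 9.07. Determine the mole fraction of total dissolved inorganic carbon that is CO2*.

α₀ = 1 / (1 + K1/[H⁺] + K1K2/[H⁺]²) = 1 / (1 + 10^+1.96 + 10^+0.69)
   = 1 / (1 + 91.201 + 4.8978) = 1/97.099 = 0.01030

α₀ = 0.0103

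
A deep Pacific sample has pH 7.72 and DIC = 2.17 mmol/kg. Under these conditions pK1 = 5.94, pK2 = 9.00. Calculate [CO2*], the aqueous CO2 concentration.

α₀ = 1 / (1 + K1/[H⁺] + K1K2/[H⁺]²) = 1 / (1 + 10^+1.78 + 10^+0.50)
   = 1 / (1 + 60.256 + 3.1623) = 1/64.418 = 0.01552
[CO2*] = α₀ × DIC = 0.01552 × 2.17 = 0.0337 mmol/kg

[CO2*] = 0.0337 mmol/kg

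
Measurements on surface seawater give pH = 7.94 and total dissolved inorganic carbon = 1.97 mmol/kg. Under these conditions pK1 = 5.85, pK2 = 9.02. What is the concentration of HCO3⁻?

α₁ = 1 / (1 + [H⁺]/K1 + K2/[H⁺]) = 1 / (1 + 10^-2.09 + 10^-1.08)
   = 1 / (1 + 0.0081283 + 0.083176) = 1/1.0913 = 0.9163
[HCO3⁻] = α₁ × DIC = 0.9163 × 1.97 = 1.81 mmol/kg

[HCO3⁻] = 1.81 mmol/kg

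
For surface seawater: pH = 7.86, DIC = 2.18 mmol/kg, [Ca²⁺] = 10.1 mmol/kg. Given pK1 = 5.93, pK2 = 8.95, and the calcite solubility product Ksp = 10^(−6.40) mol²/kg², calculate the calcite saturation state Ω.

Ω = 4.11

α₂ = 1 / (1 + [H⁺]/K2 + [H⁺]²/(K1K2)) = 1 / (1 + 10^+1.09 + 10^-0.84)
   = 1 / (1 + 12.303 + 0.14454) = 1/13.447 = 0.07436
[CO3²⁻] = α₂ × DIC = 0.07436 × 2.18 = 0.1621 mmol/kg
Ksp = 10^(−6.40) = 3.981×10^-7
Ω = [Ca²⁺][CO3²⁻]/Ksp = (10.1×10^-3)(1.621×10^-4) / 3.981×10^-7 = 4.11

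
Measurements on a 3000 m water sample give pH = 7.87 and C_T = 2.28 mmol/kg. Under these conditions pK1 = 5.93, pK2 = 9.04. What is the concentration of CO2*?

[CO2*] = 0.0243 mmol/kg

α₀ = 1 / (1 + K1/[H⁺] + K1K2/[H⁺]²) = 1 / (1 + 10^+1.94 + 10^+0.77)
   = 1 / (1 + 87.096 + 5.8884) = 1/93.985 = 0.01064
[CO2*] = α₀ × DIC = 0.01064 × 2.28 = 0.0243 mmol/kg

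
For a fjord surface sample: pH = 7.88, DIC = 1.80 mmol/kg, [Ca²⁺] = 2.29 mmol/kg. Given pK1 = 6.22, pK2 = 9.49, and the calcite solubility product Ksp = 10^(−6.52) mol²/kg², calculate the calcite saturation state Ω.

α₂ = 1 / (1 + [H⁺]/K2 + [H⁺]²/(K1K2)) = 1 / (1 + 10^+1.61 + 10^-0.05)
   = 1 / (1 + 40.738 + 0.89125) = 1/42.629 = 0.02346
[CO3²⁻] = α₂ × DIC = 0.02346 × 1.80 = 0.04222 mmol/kg
Ksp = 10^(−6.52) = 3.020×10^-7
Ω = [Ca²⁺][CO3²⁻]/Ksp = (2.29×10^-3)(4.222×10^-5) / 3.020×10^-7 = 0.320

Ω = 0.320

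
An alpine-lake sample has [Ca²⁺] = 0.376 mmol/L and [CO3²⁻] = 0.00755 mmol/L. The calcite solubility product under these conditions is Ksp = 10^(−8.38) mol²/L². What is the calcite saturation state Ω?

Ω = 0.681

Ksp = 10^(−8.38) = 4.169×10^-9
Ω = [Ca²⁺][CO3²⁻]/Ksp = (0.376×10^-3)(0.00755×10^-3) / 4.169×10^-9 = 0.681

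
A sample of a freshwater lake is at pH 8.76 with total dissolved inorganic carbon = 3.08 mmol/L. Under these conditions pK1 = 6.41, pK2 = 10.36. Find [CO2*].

[CO2*] = 13.4 μmol/L

α₀ = 1 / (1 + K1/[H⁺] + K1K2/[H⁺]²) = 1 / (1 + 10^+2.35 + 10^+0.75)
   = 1 / (1 + 223.87 + 5.6234) = 1/230.50 = 0.004338
[CO2*] = α₀ × DIC = 0.004338 × 3.08 = 0.0134 mmol/L = 13.4 μmol/L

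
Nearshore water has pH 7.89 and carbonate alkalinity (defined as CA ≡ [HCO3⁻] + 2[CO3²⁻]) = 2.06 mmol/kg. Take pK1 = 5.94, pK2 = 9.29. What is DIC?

CA = [HCO3⁻] + 2[CO3²⁻] = (α₁ + 2α₂)·DIC
At pH 7.89: [H⁺]/K1 = 10^-1.95 = 0.011220, K2/[H⁺] = 10^-1.40 = 0.039811
α₁ = 1/(1 + 0.011220 + 0.039811) = 1/1.0510 = 0.9514; α₂ = α₁·K2/[H⁺] = 0.03788
α₁ + 2α₂ = 1.0272
DIC = CA / (α₁ + 2α₂) = 2.06 / 1.0272 = 2.01 mmol/kg

DIC = 2.01 mmol/kg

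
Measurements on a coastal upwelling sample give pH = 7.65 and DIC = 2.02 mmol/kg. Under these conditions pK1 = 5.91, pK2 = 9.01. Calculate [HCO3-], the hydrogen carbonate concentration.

α₁ = 1 / (1 + [H⁺]/K1 + K2/[H⁺]) = 1 / (1 + 10^-1.74 + 10^-1.36)
   = 1 / (1 + 0.018197 + 0.043652) = 1/1.0618 = 0.9418
[HCO3⁻] = α₁ × DIC = 0.9418 × 2.02 = 1.90 mmol/kg

[HCO3⁻] = 1.90 mmol/kg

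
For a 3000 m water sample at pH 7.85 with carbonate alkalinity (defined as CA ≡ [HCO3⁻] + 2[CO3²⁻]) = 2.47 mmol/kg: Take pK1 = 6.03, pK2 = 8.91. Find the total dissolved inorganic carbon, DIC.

CA = [HCO3⁻] + 2[CO3²⁻] = (α₁ + 2α₂)·DIC
At pH 7.85: [H⁺]/K1 = 10^-1.82 = 0.015136, K2/[H⁺] = 10^-1.06 = 0.087096
α₁ = 1/(1 + 0.015136 + 0.087096) = 1/1.1022 = 0.9073; α₂ = α₁·K2/[H⁺] = 0.07902
α₁ + 2α₂ = 1.0653
DIC = CA / (α₁ + 2α₂) = 2.47 / 1.0653 = 2.32 mmol/kg

DIC = 2.32 mmol/kg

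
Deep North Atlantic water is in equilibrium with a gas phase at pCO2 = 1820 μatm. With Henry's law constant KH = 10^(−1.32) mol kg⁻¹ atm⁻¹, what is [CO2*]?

[CO2*] = 87.1 μmol/kg

KH = 10^(−1.32) = 4.786×10^-2 mol kg⁻¹ atm⁻¹
[CO2*] = KH · pCO2 = 4.786×10^-2 × 1820×10^-6 atm = 8.71×10^-5 mol/kg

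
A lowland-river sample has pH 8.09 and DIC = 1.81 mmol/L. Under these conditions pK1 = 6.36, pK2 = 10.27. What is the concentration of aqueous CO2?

α₀ = 1 / (1 + K1/[H⁺] + K1K2/[H⁺]²) = 1 / (1 + 10^+1.73 + 10^-0.45)
   = 1 / (1 + 53.703 + 0.35481) = 1/55.058 = 0.01816
[CO2*] = α₀ × DIC = 0.01816 × 1.81 = 0.0329 mmol/L

[CO2*] = 0.0329 mmol/L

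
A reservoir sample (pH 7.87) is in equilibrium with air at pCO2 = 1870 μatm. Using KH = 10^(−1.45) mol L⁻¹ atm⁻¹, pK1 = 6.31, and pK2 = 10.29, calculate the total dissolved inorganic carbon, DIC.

[CO2*] = KH · pCO2 = 10^(−1.45) × 1870×10^-6 = 6.635×10^-5 mol/L
α₀ = 1/(1 + K1/[H⁺] + K1K2/[H⁺]²) = 1/(1 + 10^+1.56 + 10^-0.86) = 0.02671
DIC = [CO2*]/α₀ = 6.635×10^-5 / 0.02671 = 2.48 mmol/L

DIC = 2.48 mmol/L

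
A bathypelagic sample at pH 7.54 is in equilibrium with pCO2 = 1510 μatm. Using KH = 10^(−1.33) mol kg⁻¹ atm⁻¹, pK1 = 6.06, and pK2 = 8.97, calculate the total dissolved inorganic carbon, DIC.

[CO2*] = KH · pCO2 = 10^(−1.33) × 1510×10^-6 = 7.063×10^-5 mol/kg
α₀ = 1/(1 + K1/[H⁺] + K1K2/[H⁺]²) = 1/(1 + 10^+1.48 + 10^+0.05) = 0.03094
DIC = [CO2*]/α₀ = 7.063×10^-5 / 0.03094 = 2.28 mmol/kg

DIC = 2.28 mmol/kg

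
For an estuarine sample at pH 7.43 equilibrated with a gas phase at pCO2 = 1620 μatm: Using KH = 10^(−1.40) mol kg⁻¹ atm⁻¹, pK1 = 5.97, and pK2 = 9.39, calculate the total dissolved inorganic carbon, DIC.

DIC = 1.94 mmol/kg

[CO2*] = KH · pCO2 = 10^(−1.40) × 1620×10^-6 = 6.449×10^-5 mol/kg
α₀ = 1/(1 + K1/[H⁺] + K1K2/[H⁺]²) = 1/(1 + 10^+1.46 + 10^-0.50) = 0.03316
DIC = [CO2*]/α₀ = 6.449×10^-5 / 0.03316 = 1.94 mmol/kg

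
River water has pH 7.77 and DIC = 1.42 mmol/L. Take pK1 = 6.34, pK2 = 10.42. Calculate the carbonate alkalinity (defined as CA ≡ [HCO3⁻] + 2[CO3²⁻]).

CA = [HCO3⁻] + 2[CO3²⁻] = (α₁ + 2α₂)·DIC
At pH 7.77: [H⁺]/K1 = 10^-1.43 = 0.037154, K2/[H⁺] = 10^-2.65 = 0.0022387
α₁ = 1/(1 + 0.037154 + 0.0022387) = 1/1.0394 = 0.9621; α₂ = α₁·K2/[H⁺] = 0.002154
α₁ + 2α₂ = 0.9664
CA = 0.9664 × 1.42 = 1.37 mmol/L

CA = 1.37 mmol/L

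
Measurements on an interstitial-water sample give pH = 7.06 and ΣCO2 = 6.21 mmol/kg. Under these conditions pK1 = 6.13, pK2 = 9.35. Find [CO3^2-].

[CO3²⁻] = 0.0284 mmol/kg

α₂ = 1 / (1 + [H⁺]/K2 + [H⁺]²/(K1K2)) = 1 / (1 + 10^+2.29 + 10^+1.36)
   = 1 / (1 + 194.98 + 22.909) = 1/218.89 = 0.004568
[CO3²⁻] = α₂ × DIC = 0.004568 × 6.21 = 0.0284 mmol/kg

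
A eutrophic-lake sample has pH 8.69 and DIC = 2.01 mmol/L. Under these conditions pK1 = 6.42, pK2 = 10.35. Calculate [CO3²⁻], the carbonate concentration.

[CO3²⁻] = 0.0428 mmol/L

α₂ = 1 / (1 + [H⁺]/K2 + [H⁺]²/(K1K2)) = 1 / (1 + 10^+1.66 + 10^-0.61)
   = 1 / (1 + 45.709 + 0.24547) = 1/46.954 = 0.02130
[CO3²⁻] = α₂ × DIC = 0.02130 × 2.01 = 0.0428 mmol/L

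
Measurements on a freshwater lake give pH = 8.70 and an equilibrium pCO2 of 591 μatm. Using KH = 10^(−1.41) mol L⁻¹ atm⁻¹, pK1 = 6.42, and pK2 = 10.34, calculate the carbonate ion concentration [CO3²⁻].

[CO3²⁻] = 0.100 mmol/L

[CO2*] = KH · pCO2 = 10^(−1.41) × 591×10^-6 = 2.299×10^-5 mol/L
α₀ = 1/(1 + K1/[H⁺] + K1K2/[H⁺]²) = 1/(1 + 10^+2.28 + 10^+0.64) = 0.005104
DIC = [CO2*]/α₀ = 2.299×10^-5 / 0.005104 = 4.505 mmol/L
[CO3²⁻] = α₂·DIC; α₂ = 0.02228, so [CO3²⁻] = 0.02228 × 4.505 = 0.100 mmol/L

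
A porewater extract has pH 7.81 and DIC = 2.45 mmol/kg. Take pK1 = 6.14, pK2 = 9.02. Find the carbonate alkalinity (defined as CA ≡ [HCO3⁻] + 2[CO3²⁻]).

CA = 2.54 mmol/kg

CA = [HCO3⁻] + 2[CO3²⁻] = (α₁ + 2α₂)·DIC
At pH 7.81: [H⁺]/K1 = 10^-1.67 = 0.021380, K2/[H⁺] = 10^-1.21 = 0.061660
α₁ = 1/(1 + 0.021380 + 0.061660) = 1/1.0830 = 0.9233; α₂ = α₁·K2/[H⁺] = 0.05693
α₁ + 2α₂ = 1.0372
CA = 1.0372 × 2.45 = 2.54 mmol/kg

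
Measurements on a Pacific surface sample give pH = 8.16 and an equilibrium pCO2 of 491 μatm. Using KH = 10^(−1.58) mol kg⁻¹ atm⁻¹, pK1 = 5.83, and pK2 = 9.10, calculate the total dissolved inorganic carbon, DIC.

DIC = 3.09 mmol/kg

[CO2*] = KH · pCO2 = 10^(−1.58) × 491×10^-6 = 1.291×10^-5 mol/kg
α₀ = 1/(1 + K1/[H⁺] + K1K2/[H⁺]²) = 1/(1 + 10^+2.33 + 10^+1.39) = 0.004178
DIC = [CO2*]/α₀ = 1.291×10^-5 / 0.004178 = 3.09 mmol/kg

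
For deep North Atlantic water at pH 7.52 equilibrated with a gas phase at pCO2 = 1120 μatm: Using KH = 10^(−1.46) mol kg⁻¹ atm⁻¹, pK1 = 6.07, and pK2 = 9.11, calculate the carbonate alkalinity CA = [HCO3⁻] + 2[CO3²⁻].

CA = 1.15 mmol/kg

[CO2*] = KH · pCO2 = 10^(−1.46) × 1120×10^-6 = 3.883×10^-5 mol/kg
α₀ = 1/(1 + K1/[H⁺] + K1K2/[H⁺]²) = 1/(1 + 10^+1.45 + 10^-0.14) = 0.03344
DIC = [CO2*]/α₀ = 3.883×10^-5 / 0.03344 = 1.161 mmol/kg
CA = (α₁ + 2α₂)·DIC = (0.9423 + 2×0.02422) × 1.161 = 1.15 mmol/kg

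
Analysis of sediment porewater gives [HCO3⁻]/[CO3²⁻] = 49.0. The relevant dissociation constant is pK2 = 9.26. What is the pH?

pH = 7.57

From K2 = [H⁺][CO3²⁻]/[HCO3⁻]:  pH = pK2 − log₁₀([HCO3⁻]/[CO3²⁻])
log₁₀(49.0) = +1.690
pH = 9.26 − (+1.690) = 7.57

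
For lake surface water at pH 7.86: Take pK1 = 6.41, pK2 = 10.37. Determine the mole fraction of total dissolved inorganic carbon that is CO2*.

α₀ = 1 / (1 + K1/[H⁺] + K1K2/[H⁺]²) = 1 / (1 + 10^+1.45 + 10^-1.06)
   = 1 / (1 + 28.184 + 0.087096) = 1/29.271 = 0.03416

α₀ = 0.0342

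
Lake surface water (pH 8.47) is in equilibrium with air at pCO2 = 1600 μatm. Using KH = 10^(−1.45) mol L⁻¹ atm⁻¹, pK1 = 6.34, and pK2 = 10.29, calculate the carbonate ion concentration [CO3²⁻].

[CO2*] = KH · pCO2 = 10^(−1.45) × 1600×10^-6 = 5.677×10^-5 mol/L
α₀ = 1/(1 + K1/[H⁺] + K1K2/[H⁺]²) = 1/(1 + 10^+2.13 + 10^+0.31) = 0.007250
DIC = [CO2*]/α₀ = 5.677×10^-5 / 0.007250 = 7.831 mmol/L
[CO3²⁻] = α₂·DIC; α₂ = 0.01480, so [CO3²⁻] = 0.01480 × 7.831 = 0.116 mmol/L

[CO3²⁻] = 0.116 mmol/L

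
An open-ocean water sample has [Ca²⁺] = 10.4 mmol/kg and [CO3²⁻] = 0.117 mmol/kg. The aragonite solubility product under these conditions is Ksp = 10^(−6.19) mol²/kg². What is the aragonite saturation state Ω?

Ω = 1.88

Ksp = 10^(−6.19) = 6.457×10^-7
Ω = [Ca²⁺][CO3²⁻]/Ksp = (10.4×10^-3)(0.117×10^-3) / 6.457×10^-7 = 1.88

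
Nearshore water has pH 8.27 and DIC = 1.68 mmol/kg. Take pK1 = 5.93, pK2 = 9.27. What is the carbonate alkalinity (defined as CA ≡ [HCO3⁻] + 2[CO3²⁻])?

CA = 1.83 mmol/kg

CA = [HCO3⁻] + 2[CO3²⁻] = (α₁ + 2α₂)·DIC
At pH 8.27: [H⁺]/K1 = 10^-2.34 = 0.0045709, K2/[H⁺] = 10^-1.00 = 0.10000
α₁ = 1/(1 + 0.0045709 + 0.10000) = 1/1.1046 = 0.9053; α₂ = α₁·K2/[H⁺] = 0.09053
α₁ + 2α₂ = 1.0864
CA = 1.0864 × 1.68 = 1.83 mmol/kg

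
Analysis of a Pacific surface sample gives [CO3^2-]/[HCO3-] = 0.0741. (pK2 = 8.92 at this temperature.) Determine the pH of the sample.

pH = 7.79

From K2 = [H⁺][CO3^2-]/[HCO3-]:  pH = pK2 + log₁₀([CO3^2-]/[HCO3-])
log₁₀(0.0741) = -1.130
pH = 8.92 + (-1.130) = 7.79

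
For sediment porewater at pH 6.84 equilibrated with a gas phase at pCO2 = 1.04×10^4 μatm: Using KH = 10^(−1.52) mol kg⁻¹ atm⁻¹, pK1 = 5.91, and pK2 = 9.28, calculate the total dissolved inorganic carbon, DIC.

[CO2*] = KH · pCO2 = 10^(−1.52) × 1.04×10^4×10^-6 = 3.141×10^-4 mol/kg
α₀ = 1/(1 + K1/[H⁺] + K1K2/[H⁺]²) = 1/(1 + 10^+0.93 + 10^-1.51) = 0.1048
DIC = [CO2*]/α₀ = 3.141×10^-4 / 0.1048 = 3.00 mmol/kg

DIC = 3.00 mmol/kg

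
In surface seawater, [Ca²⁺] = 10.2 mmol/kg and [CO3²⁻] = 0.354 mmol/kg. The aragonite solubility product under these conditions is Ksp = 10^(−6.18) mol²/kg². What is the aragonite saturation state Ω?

Ω = 5.47

Ksp = 10^(−6.18) = 6.607×10^-7
Ω = [Ca²⁺][CO3²⁻]/Ksp = (10.2×10^-3)(0.354×10^-3) / 6.607×10^-7 = 5.47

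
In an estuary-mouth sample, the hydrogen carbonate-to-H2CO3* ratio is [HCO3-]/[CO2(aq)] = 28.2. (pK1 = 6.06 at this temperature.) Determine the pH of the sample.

pH = 7.51

From K1 = [H⁺][HCO3-]/[CO2(aq)]:  pH = pK1 + log₁₀([HCO3-]/[CO2(aq)])
log₁₀(28.2) = +1.450
pH = 6.06 + (+1.450) = 7.51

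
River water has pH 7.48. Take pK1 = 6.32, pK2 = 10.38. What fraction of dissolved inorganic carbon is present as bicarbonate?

α₁ = 0.934

α₁ = 1 / (1 + [H⁺]/K1 + K2/[H⁺]) = 1 / (1 + 10^-1.16 + 10^-2.90)
   = 1 / (1 + 0.069183 + 0.0012589) = 1/1.0704 = 0.9342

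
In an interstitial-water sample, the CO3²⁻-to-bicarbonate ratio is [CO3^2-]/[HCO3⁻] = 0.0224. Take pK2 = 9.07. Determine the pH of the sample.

From K2 = [H⁺][CO3^2-]/[HCO3⁻]:  pH = pK2 + log₁₀([CO3^2-]/[HCO3⁻])
log₁₀(0.0224) = -1.650
pH = 9.07 + (-1.650) = 7.42

pH = 7.42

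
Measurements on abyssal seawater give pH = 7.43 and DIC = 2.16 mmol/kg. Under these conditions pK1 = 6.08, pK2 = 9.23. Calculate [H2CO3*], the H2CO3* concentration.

α₀ = 1 / (1 + K1/[H⁺] + K1K2/[H⁺]²) = 1 / (1 + 10^+1.35 + 10^-0.45)
   = 1 / (1 + 22.387 + 0.35481) = 1/23.742 = 0.04212
[CO2*] = α₀ × DIC = 0.04212 × 2.16 = 0.0910 mmol/kg

[CO2*] = 0.0910 mmol/kg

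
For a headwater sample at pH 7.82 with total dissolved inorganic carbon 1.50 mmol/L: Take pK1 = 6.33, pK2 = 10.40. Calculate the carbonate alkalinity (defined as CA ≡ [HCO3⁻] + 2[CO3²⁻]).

CA = [HCO3⁻] + 2[CO3²⁻] = (α₁ + 2α₂)·DIC
At pH 7.82: [H⁺]/K1 = 10^-1.49 = 0.032359, K2/[H⁺] = 10^-2.58 = 0.0026303
α₁ = 1/(1 + 0.032359 + 0.0026303) = 1/1.0350 = 0.9662; α₂ = α₁·K2/[H⁺] = 0.002541
α₁ + 2α₂ = 0.9713
CA = 0.9713 × 1.50 = 1.46 mmol/L

CA = 1.46 mmol/L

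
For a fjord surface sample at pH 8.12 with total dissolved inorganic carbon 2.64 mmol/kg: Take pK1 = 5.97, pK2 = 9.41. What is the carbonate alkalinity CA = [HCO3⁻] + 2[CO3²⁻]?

CA = [HCO3⁻] + 2[CO3²⁻] = (α₁ + 2α₂)·DIC
At pH 8.12: [H⁺]/K1 = 10^-2.15 = 0.0070795, K2/[H⁺] = 10^-1.29 = 0.051286
α₁ = 1/(1 + 0.0070795 + 0.051286) = 1/1.0584 = 0.9449; α₂ = α₁·K2/[H⁺] = 0.04846
α₁ + 2α₂ = 1.0418
CA = 1.0418 × 2.64 = 2.75 mmol/kg

CA = 2.75 mmol/kg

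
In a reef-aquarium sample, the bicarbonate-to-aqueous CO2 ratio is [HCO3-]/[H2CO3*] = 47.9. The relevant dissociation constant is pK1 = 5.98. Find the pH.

pH = 7.66

From K1 = [H⁺][HCO3-]/[H2CO3*]:  pH = pK1 + log₁₀([HCO3-]/[H2CO3*])
log₁₀(47.9) = +1.680
pH = 5.98 + (+1.680) = 7.66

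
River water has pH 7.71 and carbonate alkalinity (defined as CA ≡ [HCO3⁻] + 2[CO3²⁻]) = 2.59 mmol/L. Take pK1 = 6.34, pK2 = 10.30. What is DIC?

DIC = 2.69 mmol/L

CA = [HCO3⁻] + 2[CO3²⁻] = (α₁ + 2α₂)·DIC
At pH 7.71: [H⁺]/K1 = 10^-1.37 = 0.042658, K2/[H⁺] = 10^-2.59 = 0.0025704
α₁ = 1/(1 + 0.042658 + 0.0025704) = 1/1.0452 = 0.9567; α₂ = α₁·K2/[H⁺] = 0.002459
α₁ + 2α₂ = 0.9616
DIC = CA / (α₁ + 2α₂) = 2.59 / 0.9616 = 2.69 mmol/L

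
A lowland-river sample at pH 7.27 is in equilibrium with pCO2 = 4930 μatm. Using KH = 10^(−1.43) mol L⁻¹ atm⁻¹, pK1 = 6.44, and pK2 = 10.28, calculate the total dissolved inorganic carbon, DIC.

DIC = 1.42 mmol/L

[CO2*] = KH · pCO2 = 10^(−1.43) × 4930×10^-6 = 1.832×10^-4 mol/L
α₀ = 1/(1 + K1/[H⁺] + K1K2/[H⁺]²) = 1/(1 + 10^+0.83 + 10^-2.18) = 0.1287
DIC = [CO2*]/α₀ = 1.832×10^-4 / 0.1287 = 1.42 mmol/L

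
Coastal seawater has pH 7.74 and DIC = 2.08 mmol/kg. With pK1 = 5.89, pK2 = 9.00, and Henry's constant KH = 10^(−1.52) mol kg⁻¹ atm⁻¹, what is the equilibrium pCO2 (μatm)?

pCO2 = 910 μatm

α₀ = 1 / (1 + K1/[H⁺] + K1K2/[H⁺]²) = 1 / (1 + 10^+1.85 + 10^+0.59)
   = 1 / (1 + 70.795 + 3.8905) = 1/75.685 = 0.01321
[CO2*] = α₀ × DIC = 0.01321 × 2.08 = 0.02748 mmol/kg
pCO2 = [CO2*]/KH = 2.748×10^-5 / 3.020×10^-2 = 910 μatm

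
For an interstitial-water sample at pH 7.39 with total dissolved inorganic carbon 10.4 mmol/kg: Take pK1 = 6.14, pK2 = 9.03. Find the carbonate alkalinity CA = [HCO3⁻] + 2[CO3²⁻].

CA = [HCO3⁻] + 2[CO3²⁻] = (α₁ + 2α₂)·DIC
At pH 7.39: [H⁺]/K1 = 10^-1.25 = 0.056234, K2/[H⁺] = 10^-1.64 = 0.022909
α₁ = 1/(1 + 0.056234 + 0.022909) = 1/1.0791 = 0.9267; α₂ = α₁·K2/[H⁺] = 0.02123
α₁ + 2α₂ = 0.9691
CA = 0.9691 × 10.4 = 10.1 mmol/kg

CA = 10.1 mmol/kg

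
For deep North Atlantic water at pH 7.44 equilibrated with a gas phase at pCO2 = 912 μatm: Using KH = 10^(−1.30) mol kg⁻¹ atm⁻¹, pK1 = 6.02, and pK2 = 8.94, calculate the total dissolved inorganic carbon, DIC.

[CO2*] = KH · pCO2 = 10^(−1.30) × 912×10^-6 = 4.571×10^-5 mol/kg
α₀ = 1/(1 + K1/[H⁺] + K1K2/[H⁺]²) = 1/(1 + 10^+1.42 + 10^-0.08) = 0.03554
DIC = [CO2*]/α₀ = 4.571×10^-5 / 0.03554 = 1.29 mmol/kg

DIC = 1.29 mmol/kg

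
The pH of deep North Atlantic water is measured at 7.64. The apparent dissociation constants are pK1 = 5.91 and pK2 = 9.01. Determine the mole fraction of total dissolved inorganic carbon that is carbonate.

α₂ = 1 / (1 + [H⁺]/K2 + [H⁺]²/(K1K2)) = 1 / (1 + 10^+1.37 + 10^-0.36)
   = 1 / (1 + 23.442 + 0.43652) = 1/24.879 = 0.04019

α₂ = 0.0402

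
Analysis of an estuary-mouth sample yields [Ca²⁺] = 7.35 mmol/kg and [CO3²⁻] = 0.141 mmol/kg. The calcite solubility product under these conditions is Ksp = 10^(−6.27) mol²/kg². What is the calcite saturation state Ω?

Ω = 1.93

Ksp = 10^(−6.27) = 5.370×10^-7
Ω = [Ca²⁺][CO3²⁻]/Ksp = (7.35×10^-3)(0.141×10^-3) / 5.370×10^-7 = 1.93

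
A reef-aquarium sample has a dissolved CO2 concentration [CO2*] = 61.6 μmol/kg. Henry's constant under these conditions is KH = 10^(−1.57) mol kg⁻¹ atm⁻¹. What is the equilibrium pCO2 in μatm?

KH = 10^(−1.57) = 2.692×10^-2 mol kg⁻¹ atm⁻¹
pCO2 = [CO2*]/KH = 61.6×10^-6 / 2.692×10^-2 = 2.29×10^-3 atm = 2290 μatm

pCO2 = 2290 μatm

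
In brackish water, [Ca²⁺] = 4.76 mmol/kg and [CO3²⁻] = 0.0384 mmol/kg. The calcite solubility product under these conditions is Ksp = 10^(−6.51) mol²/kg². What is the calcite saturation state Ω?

Ω = 0.591

Ksp = 10^(−6.51) = 3.090×10^-7
Ω = [Ca²⁺][CO3²⁻]/Ksp = (4.76×10^-3)(0.0384×10^-3) / 3.090×10^-7 = 0.591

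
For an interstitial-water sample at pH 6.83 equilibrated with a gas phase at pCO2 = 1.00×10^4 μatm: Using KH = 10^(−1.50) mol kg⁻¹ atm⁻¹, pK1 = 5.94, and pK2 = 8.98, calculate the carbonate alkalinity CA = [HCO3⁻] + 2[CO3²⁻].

CA = 2.49 mmol/kg

[CO2*] = KH · pCO2 = 10^(−1.50) × 1.00×10^4×10^-6 = 3.162×10^-4 mol/kg
α₀ = 1/(1 + K1/[H⁺] + K1K2/[H⁺]²) = 1/(1 + 10^+0.89 + 10^-1.26) = 0.1134
DIC = [CO2*]/α₀ = 3.162×10^-4 / 0.1134 = 2.788 mmol/kg
CA = (α₁ + 2α₂)·DIC = (0.8804 + 2×0.006232) × 2.788 = 2.49 mmol/kg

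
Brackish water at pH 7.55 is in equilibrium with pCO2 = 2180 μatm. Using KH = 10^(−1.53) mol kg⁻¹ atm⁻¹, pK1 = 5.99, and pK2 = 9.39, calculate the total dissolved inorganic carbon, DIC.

DIC = 2.43 mmol/kg

[CO2*] = KH · pCO2 = 10^(−1.53) × 2180×10^-6 = 6.434×10^-5 mol/kg
α₀ = 1/(1 + K1/[H⁺] + K1K2/[H⁺]²) = 1/(1 + 10^+1.56 + 10^-0.28) = 0.02643
DIC = [CO2*]/α₀ = 6.434×10^-5 / 0.02643 = 2.43 mmol/kg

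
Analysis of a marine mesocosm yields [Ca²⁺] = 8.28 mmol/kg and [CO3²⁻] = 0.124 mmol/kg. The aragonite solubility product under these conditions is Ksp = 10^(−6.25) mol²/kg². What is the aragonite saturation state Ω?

Ksp = 10^(−6.25) = 5.623×10^-7
Ω = [Ca²⁺][CO3²⁻]/Ksp = (8.28×10^-3)(0.124×10^-3) / 5.623×10^-7 = 1.83

Ω = 1.83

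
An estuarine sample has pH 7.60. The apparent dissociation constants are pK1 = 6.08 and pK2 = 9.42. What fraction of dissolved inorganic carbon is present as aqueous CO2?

α₀ = 1 / (1 + K1/[H⁺] + K1K2/[H⁺]²) = 1 / (1 + 10^+1.52 + 10^-0.30)
   = 1 / (1 + 33.113 + 0.50119) = 1/34.614 = 0.02889

α₀ = 0.0289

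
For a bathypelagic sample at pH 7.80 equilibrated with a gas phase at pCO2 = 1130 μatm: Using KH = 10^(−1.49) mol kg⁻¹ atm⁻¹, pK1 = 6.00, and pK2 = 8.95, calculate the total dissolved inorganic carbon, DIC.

[CO2*] = KH · pCO2 = 10^(−1.49) × 1130×10^-6 = 3.657×10^-5 mol/kg
α₀ = 1/(1 + K1/[H⁺] + K1K2/[H⁺]²) = 1/(1 + 10^+1.80 + 10^+0.65) = 0.01459
DIC = [CO2*]/α₀ = 3.657×10^-5 / 0.01459 = 2.51 mmol/kg

DIC = 2.51 mmol/kg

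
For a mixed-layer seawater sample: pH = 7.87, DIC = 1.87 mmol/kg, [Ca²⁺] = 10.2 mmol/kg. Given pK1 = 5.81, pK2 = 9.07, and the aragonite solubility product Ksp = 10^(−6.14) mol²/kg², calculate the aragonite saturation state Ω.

Ω = 1.55

α₂ = 1 / (1 + [H⁺]/K2 + [H⁺]²/(K1K2)) = 1 / (1 + 10^+1.20 + 10^-0.86)
   = 1 / (1 + 15.849 + 0.13804) = 1/16.987 = 0.05887
[CO3²⁻] = α₂ × DIC = 0.05887 × 1.87 = 0.1101 mmol/kg
Ksp = 10^(−6.14) = 7.244×10^-7
Ω = [Ca²⁺][CO3²⁻]/Ksp = (10.2×10^-3)(1.101×10^-4) / 7.244×10^-7 = 1.55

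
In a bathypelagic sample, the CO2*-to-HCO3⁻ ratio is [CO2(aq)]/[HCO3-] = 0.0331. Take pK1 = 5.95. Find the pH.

From K1 = [H⁺][HCO3-]/[CO2(aq)]:  pH = pK1 − log₁₀([CO2(aq)]/[HCO3-])
log₁₀(0.0331) = -1.480
pH = 5.95 − (-1.480) = 7.43

pH = 7.43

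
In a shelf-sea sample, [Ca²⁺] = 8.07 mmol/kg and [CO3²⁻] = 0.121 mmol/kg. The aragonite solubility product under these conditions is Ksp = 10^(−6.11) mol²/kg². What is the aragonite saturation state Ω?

Ksp = 10^(−6.11) = 7.762×10^-7
Ω = [Ca²⁺][CO3²⁻]/Ksp = (8.07×10^-3)(0.121×10^-3) / 7.762×10^-7 = 1.26

Ω = 1.26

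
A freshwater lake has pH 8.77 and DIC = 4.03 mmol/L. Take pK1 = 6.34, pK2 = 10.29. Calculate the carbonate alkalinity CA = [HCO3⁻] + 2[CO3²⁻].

CA = 4.13 mmol/L

CA = [HCO3⁻] + 2[CO3²⁻] = (α₁ + 2α₂)·DIC
At pH 8.77: [H⁺]/K1 = 10^-2.43 = 0.0037154, K2/[H⁺] = 10^-1.52 = 0.030200
α₁ = 1/(1 + 0.0037154 + 0.030200) = 1/1.0339 = 0.9672; α₂ = α₁·K2/[H⁺] = 0.02921
α₁ + 2α₂ = 1.0256
CA = 1.0256 × 4.03 = 4.13 mmol/L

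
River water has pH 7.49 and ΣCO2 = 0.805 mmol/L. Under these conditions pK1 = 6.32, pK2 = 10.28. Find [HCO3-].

α₁ = 1 / (1 + [H⁺]/K1 + K2/[H⁺]) = 1 / (1 + 10^-1.17 + 10^-2.79)
   = 1 / (1 + 0.067608 + 0.0016218) = 1/1.0692 = 0.9353
[HCO3⁻] = α₁ × DIC = 0.9353 × 0.805 = 0.753 mmol/L

[HCO3⁻] = 0.753 mmol/L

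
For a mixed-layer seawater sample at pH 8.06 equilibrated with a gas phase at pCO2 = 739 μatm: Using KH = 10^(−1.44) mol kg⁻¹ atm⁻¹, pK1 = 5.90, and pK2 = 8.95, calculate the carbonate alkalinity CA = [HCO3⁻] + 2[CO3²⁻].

[CO2*] = KH · pCO2 = 10^(−1.44) × 739×10^-6 = 2.683×10^-5 mol/kg
α₀ = 1/(1 + K1/[H⁺] + K1K2/[H⁺]²) = 1/(1 + 10^+2.16 + 10^+1.27) = 0.006091
DIC = [CO2*]/α₀ = 2.683×10^-5 / 0.006091 = 4.405 mmol/kg
CA = (α₁ + 2α₂)·DIC = (0.8805 + 2×0.1134) × 4.405 = 4.88 mmol/kg

CA = 4.88 mmol/kg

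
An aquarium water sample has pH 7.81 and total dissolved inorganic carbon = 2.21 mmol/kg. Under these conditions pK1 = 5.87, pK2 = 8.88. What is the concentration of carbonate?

α₂ = 1 / (1 + [H⁺]/K2 + [H⁺]²/(K1K2)) = 1 / (1 + 10^+1.07 + 10^-0.87)
   = 1 / (1 + 11.749 + 0.13490) = 1/12.884 = 0.07762
[CO3²⁻] = α₂ × DIC = 0.07762 × 2.21 = 0.172 mmol/kg

[CO3²⁻] = 0.172 mmol/kg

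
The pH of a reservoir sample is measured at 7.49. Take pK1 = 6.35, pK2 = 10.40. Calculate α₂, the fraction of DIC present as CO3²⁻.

α₂ = 0.00115

α₂ = 1 / (1 + [H⁺]/K2 + [H⁺]²/(K1K2)) = 1 / (1 + 10^+2.91 + 10^+1.77)
   = 1 / (1 + 812.83 + 58.884) = 1/872.71 = 0.001146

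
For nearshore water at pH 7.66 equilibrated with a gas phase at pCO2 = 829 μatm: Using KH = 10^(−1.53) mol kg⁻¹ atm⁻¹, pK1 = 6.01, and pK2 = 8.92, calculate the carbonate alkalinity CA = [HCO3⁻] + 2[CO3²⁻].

CA = 1.21 mmol/kg

[CO2*] = KH · pCO2 = 10^(−1.53) × 829×10^-6 = 2.447×10^-5 mol/kg
α₀ = 1/(1 + K1/[H⁺] + K1K2/[H⁺]²) = 1/(1 + 10^+1.65 + 10^+0.39) = 0.02078
DIC = [CO2*]/α₀ = 2.447×10^-5 / 0.02078 = 1.177 mmol/kg
CA = (α₁ + 2α₂)·DIC = (0.9282 + 2×0.05101) × 1.177 = 1.21 mmol/kg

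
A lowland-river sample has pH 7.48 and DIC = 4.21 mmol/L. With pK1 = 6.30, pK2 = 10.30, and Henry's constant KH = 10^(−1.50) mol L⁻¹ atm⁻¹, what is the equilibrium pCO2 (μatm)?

pCO2 = 8240 μatm

α₀ = 1 / (1 + K1/[H⁺] + K1K2/[H⁺]²) = 1 / (1 + 10^+1.18 + 10^-1.64)
   = 1 / (1 + 15.136 + 0.022909) = 1/16.159 = 0.06189
[CO2*] = α₀ × DIC = 0.06189 × 4.21 = 0.2605 mmol/L
pCO2 = [CO2*]/KH = 2.605×10^-4 / 3.162×10^-2 = 8240 μatm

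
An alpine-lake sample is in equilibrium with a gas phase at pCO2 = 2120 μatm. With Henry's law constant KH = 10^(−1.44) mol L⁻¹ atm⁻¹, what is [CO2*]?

[CO2*] = 77.0 μmol/L

KH = 10^(−1.44) = 3.631×10^-2 mol L⁻¹ atm⁻¹
[CO2*] = KH · pCO2 = 3.631×10^-2 × 2120×10^-6 atm = 7.70×10^-5 mol/L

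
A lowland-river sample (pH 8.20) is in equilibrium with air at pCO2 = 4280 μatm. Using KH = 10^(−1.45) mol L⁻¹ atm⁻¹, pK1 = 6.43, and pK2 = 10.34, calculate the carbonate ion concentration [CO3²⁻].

[CO2*] = KH · pCO2 = 10^(−1.45) × 4280×10^-6 = 1.519×10^-4 mol/L
α₀ = 1/(1 + K1/[H⁺] + K1K2/[H⁺]²) = 1/(1 + 10^+1.77 + 10^-0.37) = 0.01658
DIC = [CO2*]/α₀ = 1.519×10^-4 / 0.01658 = 9.159 mmol/L
[CO3²⁻] = α₂·DIC; α₂ = 0.007073, so [CO3²⁻] = 0.007073 × 9.159 = 0.0648 mmol/L

[CO3²⁻] = 0.0648 mmol/L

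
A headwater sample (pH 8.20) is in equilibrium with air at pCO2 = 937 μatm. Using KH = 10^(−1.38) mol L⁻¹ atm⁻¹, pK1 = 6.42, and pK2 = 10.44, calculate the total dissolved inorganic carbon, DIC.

[CO2*] = KH · pCO2 = 10^(−1.38) × 937×10^-6 = 3.906×10^-5 mol/L
α₀ = 1/(1 + K1/[H⁺] + K1K2/[H⁺]²) = 1/(1 + 10^+1.78 + 10^-0.46) = 0.01623
DIC = [CO2*]/α₀ = 3.906×10^-5 / 0.01623 = 2.41 mmol/L

DIC = 2.41 mmol/L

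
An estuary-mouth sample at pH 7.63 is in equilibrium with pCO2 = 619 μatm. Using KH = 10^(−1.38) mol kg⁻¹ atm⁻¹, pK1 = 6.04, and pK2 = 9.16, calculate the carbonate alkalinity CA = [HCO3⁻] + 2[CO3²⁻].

[CO2*] = KH · pCO2 = 10^(−1.38) × 619×10^-6 = 2.580×10^-5 mol/kg
α₀ = 1/(1 + K1/[H⁺] + K1K2/[H⁺]²) = 1/(1 + 10^+1.59 + 10^+0.06) = 0.02436
DIC = [CO2*]/α₀ = 2.580×10^-5 / 0.02436 = 1.059 mmol/kg
CA = (α₁ + 2α₂)·DIC = (0.9477 + 2×0.02797) × 1.059 = 1.06 mmol/kg

CA = 1.06 mmol/kg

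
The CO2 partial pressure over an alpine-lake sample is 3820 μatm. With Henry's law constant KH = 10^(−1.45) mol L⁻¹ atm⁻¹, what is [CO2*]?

[CO2*] = 136 μmol/L

KH = 10^(−1.45) = 3.548×10^-2 mol L⁻¹ atm⁻¹
[CO2*] = KH · pCO2 = 3.548×10^-2 × 3820×10^-6 atm = 1.36×10^-4 mol/L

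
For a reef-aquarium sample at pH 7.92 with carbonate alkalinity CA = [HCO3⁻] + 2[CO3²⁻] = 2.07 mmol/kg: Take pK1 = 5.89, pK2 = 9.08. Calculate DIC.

DIC = 1.96 mmol/kg

CA = [HCO3⁻] + 2[CO3²⁻] = (α₁ + 2α₂)·DIC
At pH 7.92: [H⁺]/K1 = 10^-2.03 = 0.0093325, K2/[H⁺] = 10^-1.16 = 0.069183
α₁ = 1/(1 + 0.0093325 + 0.069183) = 1/1.0785 = 0.9272; α₂ = α₁·K2/[H⁺] = 0.06415
α₁ + 2α₂ = 1.0555
DIC = CA / (α₁ + 2α₂) = 2.07 / 1.0555 = 1.96 mmol/kg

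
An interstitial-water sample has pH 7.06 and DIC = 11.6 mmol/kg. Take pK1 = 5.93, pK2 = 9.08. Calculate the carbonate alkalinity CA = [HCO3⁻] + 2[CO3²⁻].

CA = [HCO3⁻] + 2[CO3²⁻] = (α₁ + 2α₂)·DIC
At pH 7.06: [H⁺]/K1 = 10^-1.13 = 0.074131, K2/[H⁺] = 10^-2.02 = 0.0095499
α₁ = 1/(1 + 0.074131 + 0.0095499) = 1/1.0837 = 0.9228; α₂ = α₁·K2/[H⁺] = 0.008812
α₁ + 2α₂ = 0.9404
CA = 0.9404 × 11.6 = 10.9 mmol/kg

CA = 10.9 mmol/kg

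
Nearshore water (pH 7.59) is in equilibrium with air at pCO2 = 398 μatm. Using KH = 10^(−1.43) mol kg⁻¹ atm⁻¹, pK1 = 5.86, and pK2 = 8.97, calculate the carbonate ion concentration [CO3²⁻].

[CO2*] = KH · pCO2 = 10^(−1.43) × 398×10^-6 = 1.479×10^-5 mol/kg
α₀ = 1/(1 + K1/[H⁺] + K1K2/[H⁺]²) = 1/(1 + 10^+1.73 + 10^+0.35) = 0.01756
DIC = [CO2*]/α₀ = 1.479×10^-5 / 0.01756 = 0.8420 mmol/kg
[CO3²⁻] = α₂·DIC; α₂ = 0.03932, so [CO3²⁻] = 0.03932 × 0.8420 = 0.0331 mmol/kg

[CO3²⁻] = 0.0331 mmol/kg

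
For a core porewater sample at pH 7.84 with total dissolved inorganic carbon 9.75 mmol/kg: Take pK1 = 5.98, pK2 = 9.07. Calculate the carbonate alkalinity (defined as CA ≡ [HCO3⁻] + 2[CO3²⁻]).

CA = 10.2 mmol/kg

CA = [HCO3⁻] + 2[CO3²⁻] = (α₁ + 2α₂)·DIC
At pH 7.84: [H⁺]/K1 = 10^-1.86 = 0.013804, K2/[H⁺] = 10^-1.23 = 0.058884
α₁ = 1/(1 + 0.013804 + 0.058884) = 1/1.0727 = 0.9322; α₂ = α₁·K2/[H⁺] = 0.05489
α₁ + 2α₂ = 1.0420
CA = 1.0420 × 9.75 = 10.2 mmol/kg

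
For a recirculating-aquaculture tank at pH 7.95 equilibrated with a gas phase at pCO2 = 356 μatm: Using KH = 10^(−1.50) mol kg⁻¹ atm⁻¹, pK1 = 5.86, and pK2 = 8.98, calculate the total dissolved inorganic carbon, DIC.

[CO2*] = KH · pCO2 = 10^(−1.50) × 356×10^-6 = 1.126×10^-5 mol/kg
α₀ = 1/(1 + K1/[H⁺] + K1K2/[H⁺]²) = 1/(1 + 10^+2.09 + 10^+1.06) = 0.007380
DIC = [CO2*]/α₀ = 1.126×10^-5 / 0.007380 = 1.53 mmol/kg

DIC = 1.53 mmol/kg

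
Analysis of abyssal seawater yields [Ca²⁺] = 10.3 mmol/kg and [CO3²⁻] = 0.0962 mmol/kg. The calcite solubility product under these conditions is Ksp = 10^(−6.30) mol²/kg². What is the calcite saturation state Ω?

Ω = 1.98

Ksp = 10^(−6.30) = 5.012×10^-7
Ω = [Ca²⁺][CO3²⁻]/Ksp = (10.3×10^-3)(0.0962×10^-3) / 5.012×10^-7 = 1.98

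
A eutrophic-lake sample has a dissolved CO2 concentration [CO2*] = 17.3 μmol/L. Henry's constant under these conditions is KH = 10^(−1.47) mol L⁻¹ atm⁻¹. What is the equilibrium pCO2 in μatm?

pCO2 = 511 μatm

KH = 10^(−1.47) = 3.388×10^-2 mol L⁻¹ atm⁻¹
pCO2 = [CO2*]/KH = 17.3×10^-6 / 3.388×10^-2 = 5.11×10^-4 atm = 511 μatm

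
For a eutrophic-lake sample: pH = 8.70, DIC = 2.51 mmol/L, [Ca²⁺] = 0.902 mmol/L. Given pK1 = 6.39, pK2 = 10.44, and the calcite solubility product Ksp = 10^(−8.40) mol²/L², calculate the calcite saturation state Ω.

Ω = 10.1

α₂ = 1 / (1 + [H⁺]/K2 + [H⁺]²/(K1K2)) = 1 / (1 + 10^+1.74 + 10^-0.57)
   = 1 / (1 + 54.954 + 0.26915) = 1/56.223 = 0.01779
[CO3²⁻] = α₂ × DIC = 0.01779 × 2.51 = 0.04464 mmol/L
Ksp = 10^(−8.40) = 3.981×10^-9
Ω = [Ca²⁺][CO3²⁻]/Ksp = (0.902×10^-3)(4.464×10^-5) / 3.981×10^-9 = 10.1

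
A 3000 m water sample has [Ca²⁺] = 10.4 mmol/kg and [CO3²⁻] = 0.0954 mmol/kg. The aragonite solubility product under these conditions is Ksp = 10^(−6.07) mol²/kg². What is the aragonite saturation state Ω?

Ksp = 10^(−6.07) = 8.511×10^-7
Ω = [Ca²⁺][CO3²⁻]/Ksp = (10.4×10^-3)(0.0954×10^-3) / 8.511×10^-7 = 1.17

Ω = 1.17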